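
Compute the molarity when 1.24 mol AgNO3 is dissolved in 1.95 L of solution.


M = n/V = 1.24/1.95 = 0.636 mol/L

0.636 M


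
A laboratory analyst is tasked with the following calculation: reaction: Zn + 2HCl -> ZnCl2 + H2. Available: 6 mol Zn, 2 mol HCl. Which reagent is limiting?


Mole ratio available / coefficient:
  Zn: 6/1 = 6.000
  HCl: 2/2 = 1.000
Smaller ratio is limiting.

HCl


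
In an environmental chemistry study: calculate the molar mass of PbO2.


M(PbO2) = 1×207.2 + 2×16.0
= 207.2 + 32.0
= 239.2 g/mol

239.2 g/mol


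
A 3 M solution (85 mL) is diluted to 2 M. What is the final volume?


C1V1 = C2V2
3 × 85 = 2 × V2
V2 = 255/2 = 127.5 mL

127.5 mL


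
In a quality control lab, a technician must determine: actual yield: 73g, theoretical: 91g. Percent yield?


% yield = actual/theoretical × 100
= 73/91 × 100
= 80.22%

80.22%


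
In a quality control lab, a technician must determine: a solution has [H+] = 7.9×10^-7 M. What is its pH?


pH = -log10([H+]) = -log10(7.9×10^-7)
= 7 - log10(7.9)
= 7 - 0.9
= 6.1

6.1


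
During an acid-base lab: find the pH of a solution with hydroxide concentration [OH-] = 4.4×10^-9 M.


pOH = -log10([OH-]) = -log10(4.4×10^-9)
= 9 - log10(4.4) = 8.36
pH = 14 - pOH = 14 - 8.36 = 5.64

5.64


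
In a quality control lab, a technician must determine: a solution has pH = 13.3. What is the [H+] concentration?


[H+] = 10^(-pH) = 10^(-13.3)
= 5.01×10^-14 M

5.01×10^-14 M


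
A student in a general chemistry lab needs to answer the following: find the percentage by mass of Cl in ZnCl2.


M(ZnCl2) = 1×65.38 + 2×35.45 = 136.28 g/mol
Mass of Cl = 2 × 35.45 = 70.90 g/mol
% Cl = 70.90/136.28 × 100 = 52.03%

52.03%


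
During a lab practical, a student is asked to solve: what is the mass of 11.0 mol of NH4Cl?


M(NH4Cl) = 53.49 g/mol
mass = n × M = 11.0 × 53.49 = 588.39 g

588.39 g


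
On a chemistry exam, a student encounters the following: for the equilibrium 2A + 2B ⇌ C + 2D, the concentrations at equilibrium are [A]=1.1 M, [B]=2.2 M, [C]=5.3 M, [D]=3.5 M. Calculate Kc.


Kc = [C][D]^2/([A]^2[B]^2)
= (5.3^1 × 3.5^2)/(1.1^2 × 2.2^2)
= 64.925/5.8564
= 11.09

11.09


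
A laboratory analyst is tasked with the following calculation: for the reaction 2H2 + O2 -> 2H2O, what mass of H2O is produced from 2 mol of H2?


Mole ratio H2O:H2 = 2:2
n(H2O) = 2 × 2/2 = 2.000 mol
mass = 2.000 × 18.02 = 36.04 g

36.04 g


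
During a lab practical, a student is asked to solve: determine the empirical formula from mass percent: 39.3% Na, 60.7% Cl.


Assume 100 g sample. Moles of each element:
  Na: 39.3/22.99 = 1.709 mol
  Cl: 60.7/35.45 = 1.712 mol
Divide by smallest (1.709):
  Na: 1.709/1.709 = 1.0
  Cl: 1.712/1.709 = 1.0
Empirical formula: NaCl

NaCl


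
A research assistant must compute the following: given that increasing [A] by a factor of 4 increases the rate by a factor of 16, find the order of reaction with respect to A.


rate ∝ [A]^n
4^n = 16 → n = 2
Order in A: 2

2


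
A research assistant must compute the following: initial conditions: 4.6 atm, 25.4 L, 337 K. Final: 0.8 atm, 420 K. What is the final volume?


P1V1/T1 = P2V2/T2
V2 = P1V1T2/(T1P2)
= 4.6×25.4×420/(337×0.8)
= 182.021 L

182.021 L


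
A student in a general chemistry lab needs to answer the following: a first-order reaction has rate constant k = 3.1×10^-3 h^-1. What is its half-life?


t½ = ln2/k = 0.693147/(3.1×10^-3 h^-1)
= 223.6 h

223.6 h


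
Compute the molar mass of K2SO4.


M(K2SO4) = 2×39.1 + 1×32.07 + 4×16.0
= 78.2 + 32.07 + 64.0
= 174.27 g/mol

174.27 g/mol


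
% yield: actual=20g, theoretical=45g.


% yield = actual/theoretical × 100
= 20/45 × 100
= 44.44%

44.44%


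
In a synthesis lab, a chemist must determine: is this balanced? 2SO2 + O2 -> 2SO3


Equation: 2SO2 + O2 -> 2SO3
Check atoms: O: 6=6, S: 2=2
Balanced

Yes, balanced


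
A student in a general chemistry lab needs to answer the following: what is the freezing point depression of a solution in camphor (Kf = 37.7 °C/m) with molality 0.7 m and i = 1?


ΔTf = Kf × m × i
= 37.7 × 0.7 × 1
= 26.39 °C

26.39 °C


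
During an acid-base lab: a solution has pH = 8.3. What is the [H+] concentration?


[H+] = 10^(-pH) = 10^(-8.3)
= 5.01×10^-9 M

5.01×10^-9 M


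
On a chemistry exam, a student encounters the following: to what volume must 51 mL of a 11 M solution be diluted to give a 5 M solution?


C1V1 = C2V2
11 × 51 = 5 × V2
V2 = 561/5 = 112.2 mL

112.2 mL


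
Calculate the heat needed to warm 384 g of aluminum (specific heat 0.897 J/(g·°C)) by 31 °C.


q = mcΔT = 384 × 0.897 × 31
= 10677.89 J

10677.89 J


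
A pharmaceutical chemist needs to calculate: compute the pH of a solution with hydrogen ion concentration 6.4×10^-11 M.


pH = -log10([H+]) = -log10(6.4×10^-11)
= 11 - log10(6.4)
= 11 - 0.81
= 10.19

10.19


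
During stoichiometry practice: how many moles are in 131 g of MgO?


M(MgO) = 40.31 g/mol
n = mass/M = 131/40.31 = 3.2498 mol

3.2498 mol


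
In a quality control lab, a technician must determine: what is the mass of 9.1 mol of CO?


M(CO) = 28.01 g/mol
mass = n × M = 9.1 × 28.01 = 254.89 g

254.89 g


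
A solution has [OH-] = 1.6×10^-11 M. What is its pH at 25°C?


pOH = -log10([OH-]) = -log10(1.6×10^-11)
= 11 - log10(1.6) = 10.8
pH = 14 - pOH = 14 - 10.8 = 3.2

3.2


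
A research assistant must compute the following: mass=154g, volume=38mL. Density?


ρ = mass/volume
= 154/38
= 4.053 g/mL

4.053 g/mL


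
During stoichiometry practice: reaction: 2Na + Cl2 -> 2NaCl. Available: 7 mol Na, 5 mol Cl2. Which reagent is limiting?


Mole ratio available / coefficient:
  Na: 7/2 = 3.500
  Cl2: 5/1 = 5.000
Smaller ratio is limiting.

Na


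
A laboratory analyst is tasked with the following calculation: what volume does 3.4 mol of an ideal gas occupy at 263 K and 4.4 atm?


PV = nRT  (R = 0.08206 L·atm/(mol·K))
V = nRT/P = 3.4×0.08206×263/4.4
= 16.677 L

16.677 L


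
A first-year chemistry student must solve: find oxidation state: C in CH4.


x + 4(+1) = 0, so x = -4
Oxidation number: -4

-4


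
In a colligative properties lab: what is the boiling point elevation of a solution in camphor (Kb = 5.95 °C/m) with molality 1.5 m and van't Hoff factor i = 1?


ΔTb = Kb × m × i
= 5.95 × 1.5 × 1
= 8.925 °C

8.925 °C


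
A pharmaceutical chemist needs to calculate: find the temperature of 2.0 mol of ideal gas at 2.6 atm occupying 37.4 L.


PV = nRT  (R = 0.08206 L·atm/(mol·K))
T = PV/(nR) = 2.6×37.4/(2.0×0.08206)
= 97.24/0.164120
= 592.49 K

592.49 K


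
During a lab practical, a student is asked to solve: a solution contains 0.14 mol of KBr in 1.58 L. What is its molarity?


M = n/V = 0.14/1.58 = 0.089 mol/L

0.089 M


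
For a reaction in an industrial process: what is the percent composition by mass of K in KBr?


M(KBr) = 1×39.1 + 1×79.9 = 119.00 g/mol
Mass of K = 1 × 39.1 = 39.10 g/mol
% K = 39.10/119.00 × 100 = 32.86%

32.86%


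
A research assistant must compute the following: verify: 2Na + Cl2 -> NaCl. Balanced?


Equation: 2Na + Cl2 -> NaCl
Check atoms: Cl: 2≠1, Na: 2≠1
Not balanced

No, not balanced


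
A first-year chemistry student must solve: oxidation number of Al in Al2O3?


Al is +3
Oxidation number: +3

+3


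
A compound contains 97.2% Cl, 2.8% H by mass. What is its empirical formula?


Assume 100 g sample. Moles of each element:
  Cl: 97.2/35.45 = 2.742 mol
  H: 2.8/1.008 = 2.778 mol
Divide by smallest (2.742):
  Cl: 2.742/2.742 = 1.0
  H: 2.778/2.742 = 1.01
Empirical formula: HCl

HCl


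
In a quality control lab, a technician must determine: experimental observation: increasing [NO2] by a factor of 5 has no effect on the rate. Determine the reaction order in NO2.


rate ∝ [NO2]^n
rate ∝ [NO2]^0
Order in NO2: 0

0


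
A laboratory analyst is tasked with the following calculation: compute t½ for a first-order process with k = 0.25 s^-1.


t½ = ln2/k = 0.693147/(0.25 s^-1)
= 2.773 s

2.773 s


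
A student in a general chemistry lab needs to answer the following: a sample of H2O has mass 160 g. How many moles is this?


M(H2O) = 18.02 g/mol
n = mass/M = 160/18.02 = 8.879 mol

8.879 mol


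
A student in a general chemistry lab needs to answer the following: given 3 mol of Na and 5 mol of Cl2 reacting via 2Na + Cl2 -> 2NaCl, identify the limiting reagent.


Mole ratio available / coefficient:
  Na: 3/2 = 1.500
  Cl2: 5/1 = 5.000
Smaller ratio is limiting.

Na


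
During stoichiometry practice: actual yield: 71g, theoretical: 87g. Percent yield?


% yield = actual/theoretical × 100
= 71/87 × 100
= 81.61%

81.61%


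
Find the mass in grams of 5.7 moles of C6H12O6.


M(C6H12O6) = 180.16 g/mol
mass = n × M = 5.7 × 180.16 = 1026.91 g

1026.91 g


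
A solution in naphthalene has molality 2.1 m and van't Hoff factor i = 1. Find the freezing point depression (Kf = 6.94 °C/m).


ΔTf = Kf × m × i
= 6.94 × 2.1 × 1
= 14.574 °C

14.574 °C


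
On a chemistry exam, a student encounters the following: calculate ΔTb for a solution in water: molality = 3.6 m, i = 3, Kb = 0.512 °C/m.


ΔTb = Kb × m × i
= 0.512 × 3.6 × 3
= 5.5296 °C

5.5296 °C


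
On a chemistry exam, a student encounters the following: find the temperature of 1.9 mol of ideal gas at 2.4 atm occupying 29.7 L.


PV = nRT  (R = 0.08206 L·atm/(mol·K))
T = PV/(nR) = 2.4×29.7/(1.9×0.08206)
= 71.28/0.155914
= 457.18 K

457.18 K


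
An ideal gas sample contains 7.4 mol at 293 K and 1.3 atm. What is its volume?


PV = nRT  (R = 0.08206 L·atm/(mol·K))
V = nRT/P = 7.4×0.08206×293/1.3
= 136.863 L

136.863 L


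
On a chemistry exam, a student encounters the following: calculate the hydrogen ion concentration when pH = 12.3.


[H+] = 10^(-pH) = 10^(-12.3)
= 5.01×10^-13 M

5.01×10^-13 M


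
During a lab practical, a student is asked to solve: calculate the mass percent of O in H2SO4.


M(H2SO4) = 2×1.008 + 1×32.07 + 4×16.0 = 98.086 g/mol
Mass of O = 4 × 16.0 = 64.00 g/mol
% O = 64.00/98.086 × 100 = 65.25%

65.25%


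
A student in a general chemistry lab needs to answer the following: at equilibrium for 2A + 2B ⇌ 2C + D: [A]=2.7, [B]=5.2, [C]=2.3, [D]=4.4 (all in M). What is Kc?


Kc = [C]^2[D]/([A]^2[B]^2)
= (2.3^2 × 4.4^1)/(2.7^2 × 5.2^2)
= 23.276/197.1216
= 0.1181

0.1181


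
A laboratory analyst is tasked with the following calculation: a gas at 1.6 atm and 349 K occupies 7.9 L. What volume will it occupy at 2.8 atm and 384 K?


P1V1/T1 = P2V2/T2
V2 = P1V1T2/(T1P2)
= 1.6×7.9×384/(349×2.8)
= 4.967 L

4.967 L


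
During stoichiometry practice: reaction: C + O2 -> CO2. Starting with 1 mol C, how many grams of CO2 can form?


Mole ratio CO2:C = 1:1
n(CO2) = 1 × 1/1 = 1.000 mol
mass = 1.000 × 44.01 = 44.01 g

44.01 g


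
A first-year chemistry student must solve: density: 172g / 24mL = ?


ρ = mass/volume
= 172/24
= 7.167 g/mL

7.167 g/mL


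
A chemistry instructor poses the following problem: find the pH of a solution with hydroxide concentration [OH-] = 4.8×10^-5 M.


pOH = -log10([OH-]) = -log10(4.8×10^-5)
= 5 - log10(4.8) = 4.32
pH = 14 - pOH = 14 - 4.32 = 9.68

9.68


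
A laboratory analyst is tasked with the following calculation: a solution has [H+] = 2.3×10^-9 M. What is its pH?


pH = -log10([H+]) = -log10(2.3×10^-9)
= 9 - log10(2.3)
= 9 - 0.36
= 8.64

8.64


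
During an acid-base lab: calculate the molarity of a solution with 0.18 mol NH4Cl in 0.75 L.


M = n/V = 0.18/0.75 = 0.240 mol/L

0.240 M


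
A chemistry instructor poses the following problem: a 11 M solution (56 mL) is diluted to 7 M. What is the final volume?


C1V1 = C2V2
11 × 56 = 7 × V2
V2 = 616/7 = 88.0 mL

88.0 mL


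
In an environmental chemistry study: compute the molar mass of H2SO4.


M(H2SO4) = 2×1.008 + 1×32.07 + 4×16.0
= 2.02 + 32.07 + 64.0
= 98.09 g/mol

98.09 g/mol


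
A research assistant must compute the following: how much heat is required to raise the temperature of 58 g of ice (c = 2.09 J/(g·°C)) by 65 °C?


q = mcΔT = 58 × 2.09 × 65
= 7879.30 J

7879.30 J


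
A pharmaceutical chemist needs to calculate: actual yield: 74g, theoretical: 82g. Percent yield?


% yield = actual/theoretical × 100
= 74/82 × 100
= 90.24%

90.24%


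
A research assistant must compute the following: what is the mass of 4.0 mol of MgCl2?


M(MgCl2) = 95.21 g/mol
mass = n × M = 4.0 × 95.21 = 380.84 g

380.84 g


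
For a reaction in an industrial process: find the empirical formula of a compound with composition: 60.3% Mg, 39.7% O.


Assume 100 g sample. Moles of each element:
  Mg: 60.3/24.31 = 2.48 mol
  O: 39.7/16.0 = 2.481 mol
Divide by smallest (2.48):
  Mg: 2.48/2.48 = 1.0
  O: 2.481/2.48 = 1.0
Empirical formula: MgO

MgO


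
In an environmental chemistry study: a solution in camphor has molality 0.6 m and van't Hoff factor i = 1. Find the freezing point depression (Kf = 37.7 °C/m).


ΔTf = Kf × m × i
= 37.7 × 0.6 × 1
= 22.62 °C

22.62 °C


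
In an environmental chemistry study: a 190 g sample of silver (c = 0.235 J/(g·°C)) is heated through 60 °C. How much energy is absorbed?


q = mcΔT = 190 × 0.235 × 60
= 2679.00 J

2679.00 J


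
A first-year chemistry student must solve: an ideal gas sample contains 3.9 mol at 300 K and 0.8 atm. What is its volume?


PV = nRT  (R = 0.08206 L·atm/(mol·K))
V = nRT/P = 3.9×0.08206×300/0.8
= 120.013 L

120.013 L


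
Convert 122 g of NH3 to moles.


M(NH3) = 17.03 g/mol
n = mass/M = 122/17.03 = 7.1638 mol

7.1638 mol


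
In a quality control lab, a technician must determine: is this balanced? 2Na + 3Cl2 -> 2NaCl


Equation: 2Na + 3Cl2 -> 2NaCl
Check atoms: Cl: 6≠2, Na: 2=2
Not balanced

No, not balanced


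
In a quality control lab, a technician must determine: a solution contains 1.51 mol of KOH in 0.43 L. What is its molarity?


M = n/V = 1.51/0.43 = 3.512 mol/L

3.512 M


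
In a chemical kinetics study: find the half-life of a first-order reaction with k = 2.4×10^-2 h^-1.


t½ = ln2/k = 0.693147/(2.4×10^-2 h^-1)
= 28.88 h

28.88 h


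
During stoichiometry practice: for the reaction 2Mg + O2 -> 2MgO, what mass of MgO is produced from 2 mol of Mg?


Mole ratio MgO:Mg = 2:2
n(MgO) = 2 × 2/2 = 2.000 mol
mass = 2.000 × 40.31 = 80.62 g

80.62 g


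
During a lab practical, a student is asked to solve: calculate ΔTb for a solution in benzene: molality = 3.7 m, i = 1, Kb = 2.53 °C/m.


ΔTb = Kb × m × i
= 2.53 × 3.7 × 1
= 9.361 °C

9.361 °C


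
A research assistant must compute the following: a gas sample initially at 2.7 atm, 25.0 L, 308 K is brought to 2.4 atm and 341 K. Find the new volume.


P1V1/T1 = P2V2/T2
V2 = P1V1T2/(T1P2)
= 2.7×25.0×341/(308×2.4)
= 31.138 L

31.138 L


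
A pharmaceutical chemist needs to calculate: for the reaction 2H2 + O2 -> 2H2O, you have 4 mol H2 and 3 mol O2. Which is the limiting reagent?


Mole ratio available / coefficient:
  H2: 4/2 = 2.000
  O2: 3/1 = 3.000
Smaller ratio is limiting.

H2


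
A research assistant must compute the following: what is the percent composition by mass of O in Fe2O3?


M(Fe2O3) = 2×55.85 + 3×16.0 = 159.70 g/mol
Mass of O = 3 × 16.0 = 48.00 g/mol
% O = 48.00/159.70 × 100 = 30.06%

30.06%


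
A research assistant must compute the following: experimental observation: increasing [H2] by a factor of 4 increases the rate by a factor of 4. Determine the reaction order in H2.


rate ∝ [H2]^n
4^n = 4 → n = 1
Order in H2: 1

1


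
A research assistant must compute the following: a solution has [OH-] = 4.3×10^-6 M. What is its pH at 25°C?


pOH = -log10([OH-]) = -log10(4.3×10^-6)
= 6 - log10(4.3) = 5.37
pH = 14 - pOH = 14 - 5.37 = 8.63

8.63


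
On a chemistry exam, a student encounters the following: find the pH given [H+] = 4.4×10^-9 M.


pH = -log10([H+]) = -log10(4.4×10^-9)
= 9 - log10(4.4)
= 9 - 0.64
= 8.36

8.36


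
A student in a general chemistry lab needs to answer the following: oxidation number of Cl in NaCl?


halide: -1
Oxidation number: -1

-1


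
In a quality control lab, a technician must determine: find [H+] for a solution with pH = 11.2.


[H+] = 10^(-pH) = 10^(-11.2)
= 6.31×10^-12 M

6.31×10^-12 M


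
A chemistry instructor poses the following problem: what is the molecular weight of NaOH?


M(NaOH) = 1×22.99 + 1×16.0 + 1×1.008
= 22.99 + 16.0 + 1.01
= 40.0 g/mol

40.0 g/mol


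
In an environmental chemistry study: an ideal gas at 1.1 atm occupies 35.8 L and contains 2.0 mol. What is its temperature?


PV = nRT  (R = 0.08206 L·atm/(mol·K))
T = PV/(nR) = 1.1×35.8/(2.0×0.08206)
= 39.38/0.164120
= 239.95 K

239.95 K


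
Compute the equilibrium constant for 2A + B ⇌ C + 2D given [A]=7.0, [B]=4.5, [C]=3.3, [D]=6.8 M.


Kc = [C][D]^2/([A]^2[B])
= (3.3^1 × 6.8^2)/(7.0^2 × 4.5^1)
= 152.592/220.5
= 0.6920

0.6920


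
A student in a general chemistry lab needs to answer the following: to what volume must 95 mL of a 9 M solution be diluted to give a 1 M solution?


C1V1 = C2V2
9 × 95 = 1 × V2
V2 = 855/1 = 855.0 mL

855.0 mL


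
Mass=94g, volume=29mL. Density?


ρ = mass/volume
= 94/29
= 3.241 g/mL

3.241 g/mL


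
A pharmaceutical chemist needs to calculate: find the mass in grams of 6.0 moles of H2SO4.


M(H2SO4) = 98.09 g/mol
mass = n × M = 6.0 × 98.09 = 588.54 g

588.54 g


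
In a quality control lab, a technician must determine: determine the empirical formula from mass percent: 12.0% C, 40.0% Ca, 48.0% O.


Assume 100 g sample. Moles of each element:
  C: 12.0/12.01 = 0.999 mol
  Ca: 40.0/40.08 = 0.998 mol
  O: 48.0/16.0 = 3.0 mol
Divide by smallest (0.998):
  C: 0.999/0.998 = 1.0
  Ca: 0.998/0.998 = 1.0
  O: 3.0/0.998 = 3.01
Empirical formula: CaCO3

CaCO3


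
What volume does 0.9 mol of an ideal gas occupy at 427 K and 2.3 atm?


PV = nRT  (R = 0.08206 L·atm/(mol·K))
V = nRT/P = 0.9×0.08206×427/2.3
= 13.711 L

13.711 L


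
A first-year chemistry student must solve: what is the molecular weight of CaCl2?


M(CaCl2) = 1×40.08 + 2×35.45
= 40.08 + 70.9
= 110.98 g/mol

110.98 g/mol


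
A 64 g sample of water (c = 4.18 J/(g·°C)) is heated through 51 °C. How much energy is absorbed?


q = mcΔT = 64 × 4.18 × 51
= 13643.52 J

13643.52 J


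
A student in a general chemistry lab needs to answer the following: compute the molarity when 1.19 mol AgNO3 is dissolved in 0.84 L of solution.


M = n/V = 1.19/0.84 = 1.417 mol/L

1.417 M


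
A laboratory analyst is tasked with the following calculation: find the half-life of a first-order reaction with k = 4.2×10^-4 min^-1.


t½ = ln2/k = 0.693147/(4.2×10^-4 min^-1)
= 1650 min

1650 min


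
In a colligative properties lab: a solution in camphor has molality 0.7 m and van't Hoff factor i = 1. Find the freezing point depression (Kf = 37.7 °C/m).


ΔTf = Kf × m × i
= 37.7 × 0.7 × 1
= 26.39 °C

26.39 °C


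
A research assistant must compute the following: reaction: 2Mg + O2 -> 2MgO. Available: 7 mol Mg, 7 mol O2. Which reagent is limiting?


Mole ratio available / coefficient:
  Mg: 7/2 = 3.500
  O2: 7/1 = 7.000
Smaller ratio is limiting.

Mg


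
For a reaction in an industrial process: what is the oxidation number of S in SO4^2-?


x + 4(-2) = -2, so x = +6
Oxidation number: +6

+6


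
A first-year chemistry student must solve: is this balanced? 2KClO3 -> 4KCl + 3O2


Equation: 2KClO3 -> 4KCl + 3O2
Check atoms: Cl: 2≠4, K: 2≠4, O: 6=6
Not balanced

No, not balanced


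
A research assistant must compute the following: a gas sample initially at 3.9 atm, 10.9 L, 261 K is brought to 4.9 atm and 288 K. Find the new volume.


P1V1/T1 = P2V2/T2
V2 = P1V1T2/(T1P2)
= 3.9×10.9×288/(261×4.9)
= 9.573 L

9.573 L


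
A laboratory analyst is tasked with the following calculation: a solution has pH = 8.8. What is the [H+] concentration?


[H+] = 10^(-pH) = 10^(-8.8)
= 1.58×10^-9 M

1.58×10^-9 M


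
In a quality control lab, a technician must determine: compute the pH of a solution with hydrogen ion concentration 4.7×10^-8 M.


pH = -log10([H+]) = -log10(4.7×10^-8)
= 8 - log10(4.7)
= 8 - 0.67
= 7.33

7.33


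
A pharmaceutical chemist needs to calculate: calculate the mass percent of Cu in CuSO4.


M(CuSO4) = 1×63.55 + 1×32.07 + 4×16.0 = 159.62 g/mol
Mass of Cu = 1 × 63.55 = 63.55 g/mol
% Cu = 63.55/159.62 × 100 = 39.81%

39.81%


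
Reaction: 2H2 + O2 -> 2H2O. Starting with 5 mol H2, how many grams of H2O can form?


Mole ratio H2O:H2 = 2:2
n(H2O) = 5 × 2/2 = 5.000 mol
mass = 5.000 × 18.02 = 90.1 g

90.1 g


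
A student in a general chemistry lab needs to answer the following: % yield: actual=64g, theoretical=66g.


% yield = actual/theoretical × 100
= 64/66 × 100
= 96.97%

96.97%


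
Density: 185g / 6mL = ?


ρ = mass/volume
= 185/6
= 30.833 g/mL

30.833 g/mL


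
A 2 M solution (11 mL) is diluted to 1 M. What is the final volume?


C1V1 = C2V2
2 × 11 = 1 × V2
V2 = 22/1 = 22.0 mL

22.0 mL


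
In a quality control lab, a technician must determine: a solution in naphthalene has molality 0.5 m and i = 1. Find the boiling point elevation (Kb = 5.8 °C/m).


ΔTb = Kb × m × i
= 5.8 × 0.5 × 1
= 2.9 °C

2.9 °C


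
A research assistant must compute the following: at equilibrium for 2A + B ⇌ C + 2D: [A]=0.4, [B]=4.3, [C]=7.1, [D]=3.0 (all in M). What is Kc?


Kc = [C][D]^2/([A]^2[B])
= (7.1^1 × 3.0^2)/(0.4^2 × 4.3^1)
= 63.9/0.688
= 92.88

92.88


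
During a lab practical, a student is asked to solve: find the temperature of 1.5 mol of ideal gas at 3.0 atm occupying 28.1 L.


PV = nRT  (R = 0.08206 L·atm/(mol·K))
T = PV/(nR) = 3.0×28.1/(1.5×0.08206)
= 84.30/0.123090
= 684.86 K

684.86 K


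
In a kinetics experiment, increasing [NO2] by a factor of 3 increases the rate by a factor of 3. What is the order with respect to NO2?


rate ∝ [NO2]^n
3^n = 3 → n = 1
Order in NO2: 1

1


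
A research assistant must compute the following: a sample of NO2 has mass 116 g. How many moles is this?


M(NO2) = 46.01 g/mol
n = mass/M = 116/46.01 = 2.5212 mol

2.5212 mol


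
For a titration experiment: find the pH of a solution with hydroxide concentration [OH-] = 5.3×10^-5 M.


pOH = -log10([OH-]) = -log10(5.3×10^-5)
= 5 - log10(5.3) = 4.28
pH = 14 - pOH = 14 - 4.28 = 9.72

9.72


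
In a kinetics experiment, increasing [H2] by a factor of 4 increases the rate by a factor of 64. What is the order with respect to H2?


rate ∝ [H2]^n
4^n = 64 → n = 3
Order in H2: 3

3


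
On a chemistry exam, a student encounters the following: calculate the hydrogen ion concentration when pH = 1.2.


[H+] = 10^(-pH) = 10^(-1.2)
= 6.31×10^-2 M

6.31×10^-2 M


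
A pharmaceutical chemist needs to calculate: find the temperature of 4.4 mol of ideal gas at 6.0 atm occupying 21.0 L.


PV = nRT  (R = 0.08206 L·atm/(mol·K))
T = PV/(nR) = 6.0×21.0/(4.4×0.08206)
= 126.00/0.361064
= 348.97 K

348.97 K


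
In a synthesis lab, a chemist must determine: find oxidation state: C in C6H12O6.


6x + 12(+1) + 6(-2) = 0, so x = +0
Oxidation number: +0

+0


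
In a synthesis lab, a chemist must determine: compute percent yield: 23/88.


% yield = actual/theoretical × 100
= 23/88 × 100
= 26.14%

26.14%


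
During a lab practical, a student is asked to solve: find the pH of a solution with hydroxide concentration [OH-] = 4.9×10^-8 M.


pOH = -log10([OH-]) = -log10(4.9×10^-8)
= 8 - log10(4.9) = 7.31
pH = 14 - pOH = 14 - 7.31 = 6.69

6.69


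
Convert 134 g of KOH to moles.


M(KOH) = 56.11 g/mol
n = mass/M = 134/56.11 = 2.3882 mol

2.3882 mol


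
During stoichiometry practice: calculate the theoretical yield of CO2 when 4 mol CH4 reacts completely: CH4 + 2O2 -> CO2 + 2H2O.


Mole ratio CO2:CH4 = 1:1
n(CO2) = 4 × 1/1 = 4.000 mol
mass = 4.000 × 44.01 = 176.04 g

176.04 g


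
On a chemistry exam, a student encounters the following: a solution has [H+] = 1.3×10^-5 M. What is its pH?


pH = -log10([H+]) = -log10(1.3×10^-5)
= 5 - log10(1.3)
= 5 - 0.11
= 4.89

4.89


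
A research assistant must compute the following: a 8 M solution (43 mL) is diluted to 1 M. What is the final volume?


C1V1 = C2V2
8 × 43 = 1 × V2
V2 = 344/1 = 344.0 mL

344.0 mL


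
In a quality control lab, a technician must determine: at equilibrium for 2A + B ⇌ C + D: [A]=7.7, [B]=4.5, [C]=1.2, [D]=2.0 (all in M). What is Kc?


Kc = [C][D]/([A]^2[B])
= (1.2^1 × 2.0^1)/(7.7^2 × 4.5^1)
= 2.4/266.805
= 0.008995

0.008995


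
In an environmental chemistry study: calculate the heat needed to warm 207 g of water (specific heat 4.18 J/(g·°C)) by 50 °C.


q = mcΔT = 207 × 4.18 × 50
= 43263.00 J

43263.00 J


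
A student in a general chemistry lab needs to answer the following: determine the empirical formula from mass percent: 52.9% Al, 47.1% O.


Assume 100 g sample. Moles of each element:
  Al: 52.9/26.98 = 1.961 mol
  O: 47.1/16.0 = 2.944 mol
Divide by smallest (1.961):
  Al: 1.961/1.961 = 1.0
  O: 2.944/1.961 = 1.5
Multiply all ratios by 2 to obtain whole numbers.
Empirical formula: Al2O3

Al2O3


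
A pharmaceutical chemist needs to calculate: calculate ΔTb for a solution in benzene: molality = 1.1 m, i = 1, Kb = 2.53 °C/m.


ΔTb = Kb × m × i
= 2.53 × 1.1 × 1
= 2.783 °C

2.783 °C


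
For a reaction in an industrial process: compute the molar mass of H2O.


M(H2O) = 2×1.008 + 1×16.0
= 2.02 + 16.0
= 18.02 g/mol

18.02 g/mol


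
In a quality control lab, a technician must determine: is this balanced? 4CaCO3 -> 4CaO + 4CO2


Equation: 4CaCO3 -> 4CaO + 4CO2
Check atoms: C: 4=4, Ca: 4=4, O: 12=12
Balanced

Yes, balanced


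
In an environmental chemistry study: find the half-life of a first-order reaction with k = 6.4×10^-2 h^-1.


t½ = ln2/k = 0.693147/(6.4×10^-2 h^-1)
= 10.83 h

10.83 h


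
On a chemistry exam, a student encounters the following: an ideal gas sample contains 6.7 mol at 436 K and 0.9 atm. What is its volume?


PV = nRT  (R = 0.08206 L·atm/(mol·K))
V = nRT/P = 6.7×0.08206×436/0.9
= 266.349 L

266.349 L


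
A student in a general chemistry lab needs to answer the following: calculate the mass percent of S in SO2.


M(SO2) = 1×32.07 + 2×16.0 = 64.07 g/mol
Mass of S = 1 × 32.07 = 32.07 g/mol
% S = 32.07/64.07 × 100 = 50.05%

50.05%


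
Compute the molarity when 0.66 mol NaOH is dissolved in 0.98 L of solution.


M = n/V = 0.66/0.98 = 0.673 mol/L

0.673 M


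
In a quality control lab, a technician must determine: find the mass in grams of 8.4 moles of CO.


M(CO) = 28.01 g/mol
mass = n × M = 8.4 × 28.01 = 235.28 g

235.28 g


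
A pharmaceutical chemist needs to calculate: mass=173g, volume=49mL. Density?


ρ = mass/volume
= 173/49
= 3.531 g/mL

3.531 g/mL


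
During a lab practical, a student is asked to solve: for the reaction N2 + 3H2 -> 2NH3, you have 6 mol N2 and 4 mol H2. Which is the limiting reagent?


Mole ratio available / coefficient:
  N2: 6/1 = 6.000
  H2: 4/3 = 1.333
Smaller ratio is limiting.

H2


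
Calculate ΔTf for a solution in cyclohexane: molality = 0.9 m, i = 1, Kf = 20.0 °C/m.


ΔTf = Kf × m × i
= 20.0 × 0.9 × 1
= 18.0 °C

18.0 °C


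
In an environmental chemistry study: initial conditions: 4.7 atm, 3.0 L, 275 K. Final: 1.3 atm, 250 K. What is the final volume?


P1V1/T1 = P2V2/T2
V2 = P1V1T2/(T1P2)
= 4.7×3.0×250/(275×1.3)
= 9.86 L

9.86 L


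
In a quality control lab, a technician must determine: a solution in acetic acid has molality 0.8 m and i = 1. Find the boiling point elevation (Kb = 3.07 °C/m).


ΔTb = Kb × m × i
= 3.07 × 0.8 × 1
= 2.456 °C

2.456 °C


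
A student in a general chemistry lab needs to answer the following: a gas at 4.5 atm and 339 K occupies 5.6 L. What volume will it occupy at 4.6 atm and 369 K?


P1V1/T1 = P2V2/T2
V2 = P1V1T2/(T1P2)
= 4.5×5.6×369/(339×4.6)
= 5.963 L

5.963 L


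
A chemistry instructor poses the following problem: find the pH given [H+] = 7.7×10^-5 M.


pH = -log10([H+]) = -log10(7.7×10^-5)
= 5 - log10(7.7)
= 5 - 0.89
= 4.11

4.11


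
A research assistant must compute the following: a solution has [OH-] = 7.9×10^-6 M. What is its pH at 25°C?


pOH = -log10([OH-]) = -log10(7.9×10^-6)
= 6 - log10(7.9) = 5.1
pH = 14 - pOH = 14 - 5.1 = 8.9

8.9


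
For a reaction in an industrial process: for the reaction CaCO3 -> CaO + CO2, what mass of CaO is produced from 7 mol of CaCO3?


Mole ratio CaO:CaCO3 = 1:1
n(CaO) = 7 × 1/1 = 7.000 mol
mass = 7.000 × 56.08 = 392.56 g

392.56 g


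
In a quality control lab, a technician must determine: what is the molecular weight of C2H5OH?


M(C2H5OH) = 2×12.01 + 6×1.008 + 1×16.0
= 24.02 + 6.05 + 16.0
= 46.07 g/mol

46.07 g/mol


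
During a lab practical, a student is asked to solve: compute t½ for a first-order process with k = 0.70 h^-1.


t½ = ln2/k = 0.693147/(0.70 h^-1)
= 0.9902 h

0.9902 h


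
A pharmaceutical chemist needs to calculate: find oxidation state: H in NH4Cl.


H is +1 with nonmetals
Oxidation number: +1

+1


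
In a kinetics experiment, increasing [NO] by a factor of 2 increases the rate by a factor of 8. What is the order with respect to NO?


rate ∝ [NO]^n
2^n = 8 → n = 3
Order in NO: 3

3


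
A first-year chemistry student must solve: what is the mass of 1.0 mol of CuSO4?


M(CuSO4) = 159.62 g/mol
mass = n × M = 1.0 × 159.62 = 159.62 g

159.62 g


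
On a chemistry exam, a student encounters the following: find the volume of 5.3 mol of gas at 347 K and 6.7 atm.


PV = nRT  (R = 0.08206 L·atm/(mol·K))
V = nRT/P = 5.3×0.08206×347/6.7
= 22.525 L

22.525 L


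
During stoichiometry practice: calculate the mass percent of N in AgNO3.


M(AgNO3) = 1×107.87 + 1×14.01 + 3×16.0 = 169.88 g/mol
Mass of N = 1 × 14.01 = 14.01 g/mol
% N = 14.01/169.88 × 100 = 8.25%

8.25%


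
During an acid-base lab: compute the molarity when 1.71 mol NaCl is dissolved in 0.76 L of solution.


M = n/V = 1.71/0.76 = 2.250 mol/L

2.250 M


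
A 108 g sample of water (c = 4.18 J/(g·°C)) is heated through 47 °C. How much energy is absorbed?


q = mcΔT = 108 × 4.18 × 47
= 21217.68 J

21217.68 J


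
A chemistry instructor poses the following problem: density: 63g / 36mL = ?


ρ = mass/volume
= 63/36
= 1.75 g/mL

1.75 g/mL


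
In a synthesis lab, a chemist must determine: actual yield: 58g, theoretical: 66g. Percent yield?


% yield = actual/theoretical × 100
= 58/66 × 100
= 87.88%

87.88%


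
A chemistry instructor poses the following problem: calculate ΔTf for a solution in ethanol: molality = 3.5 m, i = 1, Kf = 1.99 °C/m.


ΔTf = Kf × m × i
= 1.99 × 3.5 × 1
= 6.965 °C

6.965 °C


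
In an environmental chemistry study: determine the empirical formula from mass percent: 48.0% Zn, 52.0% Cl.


Assume 100 g sample. Moles of each element:
  Zn: 48.0/65.38 = 0.734 mol
  Cl: 52.0/35.45 = 1.467 mol
Divide by smallest (0.734):
  Zn: 0.734/0.734 = 1.0
  Cl: 1.467/0.734 = 2.0
Empirical formula: ZnCl2

ZnCl2


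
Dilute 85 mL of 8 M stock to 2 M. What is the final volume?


C1V1 = C2V2
8 × 85 = 2 × V2
V2 = 680/2 = 340.0 mL

340.0 mL


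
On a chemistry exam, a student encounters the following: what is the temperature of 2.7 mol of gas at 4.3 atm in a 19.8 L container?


PV = nRT  (R = 0.08206 L·atm/(mol·K))
T = PV/(nR) = 4.3×19.8/(2.7×0.08206)
= 85.14/0.221562
= 384.27 K

384.27 K


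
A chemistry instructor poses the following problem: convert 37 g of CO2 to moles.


M(CO2) = 44.01 g/mol
n = mass/M = 37/44.01 = 0.8407 mol

0.8407 mol


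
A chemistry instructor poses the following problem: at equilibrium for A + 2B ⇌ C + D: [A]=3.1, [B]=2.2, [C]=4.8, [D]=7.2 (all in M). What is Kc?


Kc = [C][D]/([A][B]^2)
= (4.8^1 × 7.2^1)/(3.1^1 × 2.2^2)
= 34.56/15.004
= 2.303

2.303


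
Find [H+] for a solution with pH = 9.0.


[H+] = 10^(-pH) = 10^(-9.0)
= 1.0×10^-9 M

1.0×10^-9 M


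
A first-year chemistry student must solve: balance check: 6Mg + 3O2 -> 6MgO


Equation: 6Mg + 3O2 -> 6MgO
Check atoms: Mg: 6=6, O: 6=6
Balanced

Yes, balanced


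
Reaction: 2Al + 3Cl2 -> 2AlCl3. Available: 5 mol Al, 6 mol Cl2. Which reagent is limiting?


Mole ratio available / coefficient:
  Al: 5/2 = 2.500
  Cl2: 6/3 = 2.000
Smaller ratio is limiting.

Cl2


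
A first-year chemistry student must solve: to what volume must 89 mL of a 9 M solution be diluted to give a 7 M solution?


C1V1 = C2V2
9 × 89 = 7 × V2
V2 = 801/7 = 114.43 mL

114.43 mL


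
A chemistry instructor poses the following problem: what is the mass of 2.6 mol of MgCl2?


M(MgCl2) = 95.21 g/mol
mass = n × M = 2.6 × 95.21 = 247.55 g

247.55 g


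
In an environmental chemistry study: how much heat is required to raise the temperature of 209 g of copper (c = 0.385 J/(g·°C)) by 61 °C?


q = mcΔT = 209 × 0.385 × 61
= 4908.37 J

4908.37 J


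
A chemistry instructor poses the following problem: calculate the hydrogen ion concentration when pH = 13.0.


[H+] = 10^(-pH) = 10^(-13.0)
= 1.0×10^-13 M

1.0×10^-13 M


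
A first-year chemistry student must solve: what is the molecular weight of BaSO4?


M(BaSO4) = 1×137.33 + 1×32.07 + 4×16.0
= 137.33 + 32.07 + 64.0
= 233.4 g/mol

233.4 g/mol


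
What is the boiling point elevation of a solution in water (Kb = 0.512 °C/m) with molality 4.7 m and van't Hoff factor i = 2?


ΔTb = Kb × m × i
= 0.512 × 4.7 × 2
= 4.8128 °C

4.8128 °C


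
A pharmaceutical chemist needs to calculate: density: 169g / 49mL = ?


ρ = mass/volume
= 169/49
= 3.449 g/mL

3.449 g/mL


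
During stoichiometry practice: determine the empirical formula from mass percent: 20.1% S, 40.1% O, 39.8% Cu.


Assume 100 g sample. Moles of each element:
  S: 20.1/32.07 = 0.627 mol
  O: 40.1/16.0 = 2.506 mol
  Cu: 39.8/63.55 = 0.626 mol
Divide by smallest (0.626):
  S: 0.627/0.626 = 1.0
  O: 2.506/0.626 = 4.0
  Cu: 0.626/0.626 = 1.0
Empirical formula: CuSO4

CuSO4


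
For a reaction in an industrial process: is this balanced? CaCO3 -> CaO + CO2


Equation: CaCO3 -> CaO + CO2
Check atoms: C: 1=1, Ca: 1=1, O: 3=3
Balanced

Yes, balanced


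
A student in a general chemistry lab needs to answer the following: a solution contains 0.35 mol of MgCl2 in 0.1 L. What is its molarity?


M = n/V = 0.35/0.1 = 3.500 mol/L

3.500 M


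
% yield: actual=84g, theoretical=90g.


% yield = actual/theoretical × 100
= 84/90 × 100
= 93.33%

93.33%


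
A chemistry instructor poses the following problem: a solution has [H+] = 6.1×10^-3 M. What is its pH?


pH = -log10([H+]) = -log10(6.1×10^-3)
= 3 - log10(6.1)
= 3 - 0.79
= 2.21

2.21


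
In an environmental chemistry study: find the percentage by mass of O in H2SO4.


M(H2SO4) = 2×1.008 + 1×32.07 + 4×16.0 = 98.086 g/mol
Mass of O = 4 × 16.0 = 64.00 g/mol
% O = 64.00/98.086 × 100 = 65.25%

65.25%


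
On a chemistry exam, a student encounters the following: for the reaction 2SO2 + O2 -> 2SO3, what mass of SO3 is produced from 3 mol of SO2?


Mole ratio SO3:SO2 = 2:2
n(SO3) = 3 × 2/2 = 3.000 mol
mass = 3.000 × 80.07 = 240.21 g

240.21 g


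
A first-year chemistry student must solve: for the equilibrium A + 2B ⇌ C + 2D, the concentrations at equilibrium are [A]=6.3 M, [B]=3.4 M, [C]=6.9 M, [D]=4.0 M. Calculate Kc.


Kc = [C][D]^2/([A][B]^2)
= (6.9^1 × 4.0^2)/(6.3^1 × 3.4^2)
= 110.4/72.828
= 1.516

1.516


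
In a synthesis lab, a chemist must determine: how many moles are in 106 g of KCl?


M(KCl) = 74.55 g/mol
n = mass/M = 106/74.55 = 1.4219 mol

1.4219 mol


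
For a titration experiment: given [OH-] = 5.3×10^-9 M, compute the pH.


pOH = -log10([OH-]) = -log10(5.3×10^-9)
= 9 - log10(5.3) = 8.28
pH = 14 - pOH = 14 - 8.28 = 5.72

5.72


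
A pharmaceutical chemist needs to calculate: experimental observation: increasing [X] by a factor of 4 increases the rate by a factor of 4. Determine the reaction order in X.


rate ∝ [X]^n
4^n = 4 → n = 1
Order in X: 1

1


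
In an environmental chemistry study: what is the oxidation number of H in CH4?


H is +1 with nonmetals
Oxidation number: +1

+1


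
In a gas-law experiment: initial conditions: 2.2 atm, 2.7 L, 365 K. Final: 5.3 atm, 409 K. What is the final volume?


P1V1/T1 = P2V2/T2
V2 = P1V1T2/(T1P2)
= 2.2×2.7×409/(365×5.3)
= 1.256 L

1.256 L


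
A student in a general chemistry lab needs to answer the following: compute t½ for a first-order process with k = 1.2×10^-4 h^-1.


t½ = ln2/k = 0.693147/(1.2×10^-4 h^-1)
= 5776 h

5776 h


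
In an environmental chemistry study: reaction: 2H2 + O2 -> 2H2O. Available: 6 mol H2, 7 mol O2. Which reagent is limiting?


Mole ratio available / coefficient:
  H2: 6/2 = 3.000
  O2: 7/1 = 7.000
Smaller ratio is limiting.

H2


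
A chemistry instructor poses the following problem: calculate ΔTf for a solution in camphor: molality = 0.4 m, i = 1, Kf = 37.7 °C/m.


ΔTf = Kf × m × i
= 37.7 × 0.4 × 1
= 15.08 °C

15.08 °C


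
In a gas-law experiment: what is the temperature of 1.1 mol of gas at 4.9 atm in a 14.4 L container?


PV = nRT  (R = 0.08206 L·atm/(mol·K))
T = PV/(nR) = 4.9×14.4/(1.1×0.08206)
= 70.56/0.090266
= 781.69 K

781.69 K


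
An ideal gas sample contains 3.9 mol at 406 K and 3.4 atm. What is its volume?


PV = nRT  (R = 0.08206 L·atm/(mol·K))
V = nRT/P = 3.9×0.08206×406/3.4
= 38.216 L

38.216 L


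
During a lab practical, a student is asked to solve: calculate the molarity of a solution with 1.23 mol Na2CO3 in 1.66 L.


M = n/V = 1.23/1.66 = 0.741 mol/L

0.741 M


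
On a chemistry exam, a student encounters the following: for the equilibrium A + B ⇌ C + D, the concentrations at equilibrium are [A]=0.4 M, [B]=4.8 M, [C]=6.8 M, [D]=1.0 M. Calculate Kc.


Kc = [C][D]/([A][B])
= (6.8^1 × 1.0^1)/(0.4^1 × 4.8^1)
= 6.8/1.92
= 3.542

3.542


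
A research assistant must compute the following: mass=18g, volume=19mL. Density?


ρ = mass/volume
= 18/19
= 0.947 g/mL

0.947 g/mL


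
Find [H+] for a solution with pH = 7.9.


[H+] = 10^(-pH) = 10^(-7.9)
= 1.26×10^-8 M

1.26×10^-8 M


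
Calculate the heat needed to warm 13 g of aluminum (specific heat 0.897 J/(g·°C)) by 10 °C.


q = mcΔT = 13 × 0.897 × 10
= 116.61 J

116.61 J


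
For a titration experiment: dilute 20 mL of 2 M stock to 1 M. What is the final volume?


C1V1 = C2V2
2 × 20 = 1 × V2
V2 = 40/1 = 40.0 mL

40.0 mL


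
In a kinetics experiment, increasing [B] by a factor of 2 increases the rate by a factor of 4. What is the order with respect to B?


rate ∝ [B]^n
2^n = 4 → n = 2
Order in B: 2

2


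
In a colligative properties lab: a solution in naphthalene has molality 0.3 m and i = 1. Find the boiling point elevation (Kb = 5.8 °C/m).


ΔTb = Kb × m × i
= 5.8 × 0.3 × 1
= 1.74 °C

1.74 °C


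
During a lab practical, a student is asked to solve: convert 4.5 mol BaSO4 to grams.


M(BaSO4) = 233.4 g/mol
mass = n × M = 4.5 × 233.4 = 1050.30 g

1050.30 g


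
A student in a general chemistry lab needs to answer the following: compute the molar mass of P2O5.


M(P2O5) = 2×30.97 + 5×16.0
= 61.94 + 80.0
= 141.94 g/mol

141.94 g/mol
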